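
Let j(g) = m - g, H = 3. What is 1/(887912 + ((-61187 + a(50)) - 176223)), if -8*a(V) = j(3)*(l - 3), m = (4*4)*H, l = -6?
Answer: 8/5204421 ≈ 1.5372e-6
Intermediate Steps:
m = 48 (m = (4*4)*3 = 16*3 = 48)
j(g) = 48 - g
a(V) = 405/8 (a(V) = -(48 - 1*3)*(-6 - 3)/8 = -(48 - 3)*(-9)/8 = -45*(-9)/8 = -⅛*(-405) = 405/8)
1/(887912 + ((-61187 + a(50)) - 176223)) = 1/(887912 + ((-61187 + 405/8) - 176223)) = 1/(887912 + (-489091/8 - 176223)) = 1/(887912 - 1898875/8) = 1/(5204421/8) = 8/5204421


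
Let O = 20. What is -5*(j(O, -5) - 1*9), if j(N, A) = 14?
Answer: -25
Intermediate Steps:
-5*(j(O, -5) - 1*9) = -5*(14 - 1*9) = -5*(14 - 9) = -5*5 = -25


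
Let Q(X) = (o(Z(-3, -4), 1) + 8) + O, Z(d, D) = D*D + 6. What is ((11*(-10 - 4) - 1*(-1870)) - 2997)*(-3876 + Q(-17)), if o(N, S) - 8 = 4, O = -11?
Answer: 4953627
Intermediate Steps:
Z(d, D) = 6 + D² (Z(d, D) = D² + 6 = 6 + D²)
o(N, S) = 12 (o(N, S) = 8 + 4 = 12)
Q(X) = 9 (Q(X) = (12 + 8) - 11 = 20 - 11 = 9)
((11*(-10 - 4) - 1*(-1870)) - 2997)*(-3876 + Q(-17)) = ((11*(-10 - 4) - 1*(-1870)) - 2997)*(-3876 + 9) = ((11*(-14) + 1870) - 2997)*(-3867) = ((-154 + 1870) - 2997)*(-3867) = (1716 - 2997)*(-3867) = -1281*(-3867) = 4953627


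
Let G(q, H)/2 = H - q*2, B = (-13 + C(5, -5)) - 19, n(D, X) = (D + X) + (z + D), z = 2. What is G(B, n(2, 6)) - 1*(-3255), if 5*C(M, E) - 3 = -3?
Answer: 3407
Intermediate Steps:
C(M, E) = 0 (C(M, E) = ⅗ + (⅕)*(-3) = ⅗ - ⅗ = 0)
n(D, X) = 2 + X + 2*D (n(D, X) = (D + X) + (2 + D) = 2 + X + 2*D)
B = -32 (B = (-13 + 0) - 19 = -13 - 19 = -32)
G(q, H) = -4*q + 2*H (G(q, H) = 2*(H - q*2) = 2*(H - 2*q) = -4*q + 2*H)
G(B, n(2, 6)) - 1*(-3255) = (-4*(-32) + 2*(2 + 6 + 2*2)) - 1*(-3255) = (128 + 2*(2 + 6 + 4)) + 3255 = (128 + 2*12) + 3255 = (128 + 24) + 3255 = 152 + 3255 = 3407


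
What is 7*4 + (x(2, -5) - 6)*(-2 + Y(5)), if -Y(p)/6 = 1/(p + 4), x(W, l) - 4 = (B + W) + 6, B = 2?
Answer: 20/3 ≈ 6.6667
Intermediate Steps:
x(W, l) = 12 + W (x(W, l) = 4 + ((2 + W) + 6) = 4 + (8 + W) = 12 + W)
Y(p) = -6/(4 + p) (Y(p) = -6/(p + 4) = -6/(4 + p))
7*4 + (x(2, -5) - 6)*(-2 + Y(5)) = 7*4 + ((12 + 2) - 6)*(-2 - 6/(4 + 5)) = 28 + (14 - 6)*(-2 - 6/9) = 28 + 8*(-2 - 6*1/9) = 28 + 8*(-2 - 2/3) = 28 + 8*(-8/3) = 28 - 64/3 = 20/3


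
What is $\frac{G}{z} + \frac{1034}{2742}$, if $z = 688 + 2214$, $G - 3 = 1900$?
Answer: $\frac{4109347}{3978642} \approx 1.0329$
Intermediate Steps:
$G = 1903$ ($G = 3 + 1900 = 1903$)
$z = 2902$
$\frac{G}{z} + \frac{1034}{2742} = \frac{1903}{2902} + \frac{1034}{2742} = 1903 \cdot \frac{1}{2902} + 1034 \cdot \frac{1}{2742} = \frac{1903}{2902} + \frac{517}{1371} = \frac{4109347}{3978642}$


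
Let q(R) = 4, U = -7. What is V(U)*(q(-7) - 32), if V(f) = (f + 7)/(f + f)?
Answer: 0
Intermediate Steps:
V(f) = (7 + f)/(2*f) (V(f) = (7 + f)/((2*f)) = (7 + f)*(1/(2*f)) = (7 + f)/(2*f))
V(U)*(q(-7) - 32) = ((½)*(7 - 7)/(-7))*(4 - 32) = ((½)*(-⅐)*0)*(-28) = 0*(-28) = 0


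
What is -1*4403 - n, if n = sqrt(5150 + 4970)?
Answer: -4403 - 2*sqrt(2530) ≈ -4503.6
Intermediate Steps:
n = 2*sqrt(2530) (n = sqrt(10120) = 2*sqrt(2530) ≈ 100.60)
-1*4403 - n = -1*4403 - 2*sqrt(2530) = -4403 - 2*sqrt(2530)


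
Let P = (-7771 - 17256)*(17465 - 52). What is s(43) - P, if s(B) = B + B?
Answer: 435795237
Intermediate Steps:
s(B) = 2*B
P = -435795151 (P = -25027*17413 = -435795151)
s(43) - P = 2*43 - 1*(-435795151) = 86 + 435795151 = 435795237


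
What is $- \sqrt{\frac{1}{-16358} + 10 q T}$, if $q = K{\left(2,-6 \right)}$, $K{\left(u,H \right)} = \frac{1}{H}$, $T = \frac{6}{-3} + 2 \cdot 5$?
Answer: $- \frac{i \sqrt{32110246902}}{49074} \approx - 3.6515 i$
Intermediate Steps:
$T = 8$ ($T = 6 \left(- \frac{1}{3}\right) + 10 = -2 + 10 = 8$)
$q = - \frac{1}{6}$ ($q = \frac{1}{-6} = - \frac{1}{6} \approx -0.16667$)
$- \sqrt{\frac{1}{-16358} + 10 q T} = - \sqrt{\frac{1}{-16358} + 10 \left(- \frac{1}{6}\right) 8} = - \sqrt{- \frac{1}{16358} - \frac{40}{3}} = - \sqrt{- \frac{654323}{49074}} = - \frac{i \sqrt{32110246902}}{49074}$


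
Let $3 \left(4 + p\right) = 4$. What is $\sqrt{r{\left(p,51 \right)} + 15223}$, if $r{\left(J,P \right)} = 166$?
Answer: $\sqrt{15389} \approx 124.05$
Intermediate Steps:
$p = - \frac{8}{3}$ ($p = -4 + \frac{1}{3} \cdot 4 = -4 + \frac{4}{3} = - \frac{8}{3} \approx -2.6667$)
$\sqrt{r{\left(p,51 \right)} + 15223} = \sqrt{166 + 15223} = \sqrt{15389}$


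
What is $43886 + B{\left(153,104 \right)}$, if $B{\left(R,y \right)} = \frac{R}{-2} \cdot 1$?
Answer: $\frac{87619}{2} \approx 43810.0$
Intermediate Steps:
$B{\left(R,y \right)} = - \frac{R}{2}$ ($B{\left(R,y \right)} = R \left(- \frac{1}{2}\right) 1 = - \frac{R}{2} \cdot 1 = - \frac{R}{2}$)
$43886 + B{\left(153,104 \right)} = 43886 - \frac{153}{2} = \frac{87619}{2}$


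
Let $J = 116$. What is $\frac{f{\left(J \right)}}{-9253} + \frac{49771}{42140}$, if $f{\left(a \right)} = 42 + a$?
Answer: $\frac{453872943}{389921420} \approx 1.164$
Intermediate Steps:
$\frac{f{\left(J \right)}}{-9253} + \frac{49771}{42140} = \frac{42 + 116}{-9253} + \frac{49771}{42140} = 158 \left(- \frac{1}{9253}\right) + 49771 \cdot \frac{1}{42140} = - \frac{158}{9253} + \frac{49771}{42140} = \frac{453872943}{389921420}$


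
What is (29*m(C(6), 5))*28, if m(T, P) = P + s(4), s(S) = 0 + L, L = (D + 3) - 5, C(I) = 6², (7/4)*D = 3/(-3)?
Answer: 1972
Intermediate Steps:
D = -4/7 (D = 4*(3/(-3))/7 = 4*(3*(-⅓))/7 = (4/7)*(-1) = -4/7 ≈ -0.57143)
C(I) = 36
L = -18/7 (L = (-4/7 + 3) - 5 = 17/7 - 5 = -18/7 ≈ -2.5714)
s(S) = -18/7 (s(S) = 0 - 18/7 = -18/7)
m(T, P) = -18/7 + P (m(T, P) = P - 18/7 = -18/7 + P)
(29*m(C(6), 5))*28 = (29*(-18/7 + 5))*28 = (29*(17/7))*28 = (493/7)*28 = 1972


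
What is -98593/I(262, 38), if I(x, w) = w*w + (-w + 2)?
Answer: -8963/128 ≈ -70.023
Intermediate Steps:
I(x, w) = 2 + w² - w (I(x, w) = w² + (2 - w) = 2 + w² - w)
-98593/I(262, 38) = -98593/(2 + 38² - 1*38) = -98593/(2 + 1444 - 38) = -98593/1408 = -98593*1/1408 = -8963/128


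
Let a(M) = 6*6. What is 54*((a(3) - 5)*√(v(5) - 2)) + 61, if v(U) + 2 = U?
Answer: 1735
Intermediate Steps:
v(U) = -2 + U
a(M) = 36
54*((a(3) - 5)*√(v(5) - 2)) + 61 = 54*((36 - 5)*√((-2 + 5) - 2)) + 61 = 54*(31*√(3 - 2)) + 61 = 54*(31*√1) + 61 = 54*(31*1) + 61 = 54*31 + 61 = 1674 + 61 = 1735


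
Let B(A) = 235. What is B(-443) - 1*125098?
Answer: -124863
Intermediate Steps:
B(-443) - 1*125098 = 235 - 1*125098 = 235 - 125098 = -124863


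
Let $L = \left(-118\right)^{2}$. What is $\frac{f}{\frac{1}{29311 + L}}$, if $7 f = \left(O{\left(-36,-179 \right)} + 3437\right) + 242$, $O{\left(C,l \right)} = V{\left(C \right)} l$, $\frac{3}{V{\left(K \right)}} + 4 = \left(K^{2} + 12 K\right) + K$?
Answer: $\frac{131043512365}{5768} \approx 2.2719 \cdot 10^{7}$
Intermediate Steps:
$V{\left(K \right)} = \frac{3}{-4 + K^{2} + 13 K}$ ($V{\left(K \right)} = \frac{3}{-4 + \left(\left(K^{2} + 12 K\right) + K\right)} = \frac{3}{-4 + \left(K^{2} + 13 K\right)} = \frac{3}{-4 + K^{2} + 13 K}$)
$O{\left(C,l \right)} = \frac{3 l}{-4 + C^{2} + 13 C}$ ($O{\left(C,l \right)} = \frac{3}{-4 + C^{2} + 13 C} l = \frac{3 l}{-4 + C^{2} + 13 C}$)
$L = 13924$
$f = \frac{3030959}{5768}$ ($f = \frac{\left(3 \left(-179\right) \frac{1}{-4 + \left(-36\right)^{2} + 13 \left(-36\right)} + 3437\right) + 242}{7} = \frac{\left(3 \left(-179\right) \frac{1}{-4 + 1296 - 468} + 3437\right) + 242}{7} = \frac{\left(3 \left(-179\right) \frac{1}{824} + 3437\right) + 242}{7} = \frac{\left(- \frac{537}{824} + 3437\right) + 242}{7} = \frac{\frac{2831551}{824} + 242}{7} = \frac{1}{7} \cdot \frac{3030959}{824} = \frac{3030959}{5768} \approx 525.48$)
$\frac{f}{\frac{1}{29311 + L}} = \frac{3030959}{5768 \frac{1}{29311 + 13924}} = \frac{3030959}{5768 \cdot \frac{1}{43235}} = \frac{3030959 \frac{1}{\frac{1}{43235}}}{5768} = \frac{3030959}{5768} \cdot 43235 = \frac{131043512365}{5768}$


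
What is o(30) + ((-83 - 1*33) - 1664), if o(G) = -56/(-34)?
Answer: -30232/17 ≈ -1778.4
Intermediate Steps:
o(G) = 28/17 (o(G) = -56*(-1/34) = 28/17)
o(30) + ((-83 - 1*33) - 1664) = 28/17 + ((-83 - 1*33) - 1664) = 28/17 + ((-83 - 33) - 1664) = 28/17 + (-116 - 1664) = 28/17 - 1780 = -30232/17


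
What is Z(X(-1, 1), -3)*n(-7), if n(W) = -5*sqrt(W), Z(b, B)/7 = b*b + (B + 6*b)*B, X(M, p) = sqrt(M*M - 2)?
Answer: sqrt(7)*(-630 - 280*I) ≈ -1666.8 - 740.81*I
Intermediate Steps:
X(M, p) = sqrt(-2 + M**2) (X(M, p) = sqrt(M**2 - 2) = sqrt(-2 + M**2))
Z(b, B) = 7*b**2 + 7*B*(B + 6*b) (Z(b, B) = 7*(b*b + (B + 6*b)*B) = 7*(b**2 + B*(B + 6*b)) = 7*b**2 + 7*B*(B + 6*b))
Z(X(-1, 1), -3)*n(-7) = (7*(-3)**2 + 7*(sqrt(-2 + (-1)**2))**2 + 42*(-3)*sqrt(-2 + (-1)**2))*(-5*I*sqrt(7)) = (7*9 + 7*(sqrt(-2 + 1))**2 + 42*(-3)*sqrt(-2 + 1))*(-5*I*sqrt(7)) = (63 + 7*(sqrt(-1))**2 + 42*(-3)*sqrt(-1))*(-5*I*sqrt(7)) = (63 + 7*I**2 + 42*(-3)*I)*(-5*I*sqrt(7)) = (63 + 7*(-1) - 126*I)*(-5*I*sqrt(7)) = (63 - 7 - 126*I)*(-5*I*sqrt(7)) = (56 - 126*I)*(-5*I*sqrt(7)) = -5*I*sqrt(7)*(56 - 126*I)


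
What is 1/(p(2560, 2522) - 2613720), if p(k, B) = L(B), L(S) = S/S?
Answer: -1/2613719 ≈ -3.8260e-7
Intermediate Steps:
L(S) = 1
p(k, B) = 1
1/(p(2560, 2522) - 2613720) = 1/(1 - 2613720) = 1/(-2613719) = -1/2613719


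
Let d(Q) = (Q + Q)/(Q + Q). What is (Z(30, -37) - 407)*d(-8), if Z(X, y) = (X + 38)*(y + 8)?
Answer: -2379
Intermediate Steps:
Z(X, y) = (8 + y)*(38 + X) (Z(X, y) = (38 + X)*(8 + y) = (8 + y)*(38 + X))
d(Q) = 1 (d(Q) = (2*Q)/((2*Q)) = (2*Q)*(1/(2*Q)) = 1)
(Z(30, -37) - 407)*d(-8) = ((304 + 8*30 + 38*(-37) + 30*(-37)) - 407)*1 = ((304 + 240 - 1406 - 1110) - 407)*1 = (-1972 - 407)*1 = -2379*1 = -2379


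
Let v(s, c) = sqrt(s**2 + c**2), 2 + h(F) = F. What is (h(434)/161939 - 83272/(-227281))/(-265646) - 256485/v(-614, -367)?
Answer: -6791584900/4888637893805957 - 51297*sqrt(511685)/102337 ≈ -358.56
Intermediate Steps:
h(F) = -2 + F
v(s, c) = sqrt(c**2 + s**2)
(h(434)/161939 - 83272/(-227281))/(-265646) - 256485/v(-614, -367) = ((-2 + 434)/161939 - 83272/(-227281))/(-265646) - 256485/sqrt((-367)**2 + (-614)**2) = (432*(1/161939) - 83272*(-1/227281))*(-1/265646) - 256485/sqrt(134689 + 376996) = (432/161939 + 83272/227281)*(-1/265646) - 256485*sqrt(511685)/511685 = (13583169800/36805657859)*(-1/265646) - 51297*sqrt(511685)/102337 = -6791584900/4888637893805957 - 51297*sqrt(511685)/102337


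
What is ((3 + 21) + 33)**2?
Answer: 3249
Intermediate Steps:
((3 + 21) + 33)**2 = (24 + 33)**2 = 57**2 = 3249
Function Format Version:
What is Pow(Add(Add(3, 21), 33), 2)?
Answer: 3249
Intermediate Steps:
Pow(Add(Add(3, 21), 33), 2) = Pow(Add(24, 33), 2) = Pow(57, 2) = 3249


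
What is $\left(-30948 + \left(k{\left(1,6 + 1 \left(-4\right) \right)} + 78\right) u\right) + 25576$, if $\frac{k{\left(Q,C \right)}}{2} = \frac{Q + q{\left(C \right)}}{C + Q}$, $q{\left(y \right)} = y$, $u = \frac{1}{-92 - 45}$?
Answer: $- \frac{736044}{137} \approx -5372.6$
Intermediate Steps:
$u = - \frac{1}{137}$ ($u = \frac{1}{-137} = - \frac{1}{137} \approx -0.0072993$)
$k{\left(Q,C \right)} = 2$ ($k{\left(Q,C \right)} = 2 \frac{Q + C}{C + Q} = 2 \frac{C + Q}{C + Q} = 2 \cdot 1 = 2$)
$\left(-30948 + \left(k{\left(1,6 + 1 \left(-4\right) \right)} + 78\right) u\right) + 25576 = \left(-30948 + \left(2 + 78\right) \left(- \frac{1}{137}\right)\right) + 25576 = \left(-30948 + 80 \left(- \frac{1}{137}\right)\right) + 25576 = \left(-30948 - \frac{80}{137}\right) + 25576 = - \frac{4239956}{137} + 25576 = - \frac{736044}{137}$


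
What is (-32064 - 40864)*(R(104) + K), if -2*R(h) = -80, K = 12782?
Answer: -935082816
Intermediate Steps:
R(h) = 40 (R(h) = -1/2*(-80) = 40)
(-32064 - 40864)*(R(104) + K) = (-32064 - 40864)*(40 + 12782) = -72928*12822 = -935082816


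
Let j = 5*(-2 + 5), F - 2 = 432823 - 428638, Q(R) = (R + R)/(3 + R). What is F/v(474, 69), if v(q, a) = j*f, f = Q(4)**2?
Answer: 205163/960 ≈ 213.71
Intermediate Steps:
Q(R) = 2*R/(3 + R) (Q(R) = (2*R)/(3 + R) = 2*R/(3 + R))
f = 64/49 (f = (2*4/(3 + 4))**2 = (2*4/7)**2 = (2*4*(1/7))**2 = (8/7)**2 = 64/49 ≈ 1.3061)
F = 4187 (F = 2 + (432823 - 428638) = 2 + 4185 = 4187)
j = 15 (j = 5*3 = 15)
v(q, a) = 960/49 (v(q, a) = 15*(64/49) = 960/49)
F/v(474, 69) = 4187/(960/49) = 4187*(49/960) = 205163/960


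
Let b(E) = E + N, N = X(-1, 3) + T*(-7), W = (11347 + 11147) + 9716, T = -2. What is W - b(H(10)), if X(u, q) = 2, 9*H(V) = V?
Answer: 289736/9 ≈ 32193.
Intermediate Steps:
W = 32210 (W = 22494 + 9716 = 32210)
H(V) = V/9
N = 16 (N = 2 - 2*(-7) = 2 + 14 = 16)
b(E) = 16 + E (b(E) = E + 16 = 16 + E)
W - b(H(10)) = 32210 - (16 + (1/9)*10) = 32210 - (16 + 10/9) = 32210 - 1*154/9 = 32210 - 154/9 = 289736/9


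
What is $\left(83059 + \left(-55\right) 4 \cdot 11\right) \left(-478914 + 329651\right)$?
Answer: $-12036419057$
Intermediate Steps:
$\left(83059 + \left(-55\right) 4 \cdot 11\right) \left(-478914 + 329651\right) = \left(83059 - 2420\right) \left(-149263\right) = 80639 \left(-149263\right) = -12036419057$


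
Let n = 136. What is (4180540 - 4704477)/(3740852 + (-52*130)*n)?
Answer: -523937/2821492 ≈ -0.18569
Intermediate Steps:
(4180540 - 4704477)/(3740852 + (-52*130)*n) = (4180540 - 4704477)/(3740852 - 52*130*136) = -523937/(3740852 - 6760*136) = -523937/(3740852 - 919360) = -523937/2821492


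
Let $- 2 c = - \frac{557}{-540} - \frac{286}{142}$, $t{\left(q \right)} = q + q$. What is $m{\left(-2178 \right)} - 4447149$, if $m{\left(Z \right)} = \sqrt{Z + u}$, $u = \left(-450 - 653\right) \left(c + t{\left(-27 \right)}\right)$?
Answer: $-4447149 + \frac{\sqrt{9283928336130}}{12780} \approx -4.4469 \cdot 10^{6}$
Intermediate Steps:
$t{\left(q \right)} = 2 q$
$c = \frac{37673}{76680}$ ($c = - \frac{- \frac{557}{-540} - \frac{286}{142}}{2} = - \frac{\left(-557\right) \left(- \frac{1}{540}\right) - \frac{143}{71}}{2} = - \frac{\frac{557}{540} - \frac{143}{71}}{2} = \left(- \frac{1}{2}\right) \left(- \frac{37673}{38340}\right) = \frac{37673}{76680} \approx 0.4913$)
$u = \frac{4525660841}{76680}$ ($u = \left(-450 - 653\right) \left(\frac{37673}{76680} + 2 \left(-27\right)\right) = - 1103 \left(\frac{37673}{76680} - 54\right) = \left(-1103\right) \left(- \frac{4103047}{76680}\right) = \frac{4525660841}{76680} \approx 59020.0$)
$m{\left(Z \right)} = \sqrt{\frac{4525660841}{76680} + Z}$ ($m{\left(Z \right)} = \sqrt{Z + \frac{4525660841}{76680}} = \sqrt{\frac{4525660841}{76680} + Z}$)
$m{\left(-2178 \right)} - 4447149 = \frac{\sqrt{9639657591330 + 163328400 \left(-2178\right)}}{12780} - 4447149 = \frac{\sqrt{9639657591330 - 355729255200}}{12780} - 4447149 = \frac{\sqrt{9283928336130}}{12780} - 4447149 = -4447149 + \frac{\sqrt{9283928336130}}{12780}$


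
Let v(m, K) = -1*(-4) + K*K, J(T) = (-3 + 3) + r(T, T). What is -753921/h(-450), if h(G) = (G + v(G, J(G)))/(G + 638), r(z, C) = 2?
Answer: 70868574/221 ≈ 3.2067e+5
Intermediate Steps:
J(T) = 2 (J(T) = (-3 + 3) + 2 = 0 + 2 = 2)
v(m, K) = 4 + K**2
h(G) = (8 + G)/(638 + G) (h(G) = (G + (4 + 2**2))/(G + 638) = (G + (4 + 4))/(638 + G) = (G + 8)/(638 + G) = (8 + G)/(638 + G))
-753921/h(-450) = -753921*(638 - 450)/(8 - 450) = -753921/(-442/188) = -753921/((1/188)*(-442)) = -753921/(-221/94) = -753921*(-94/221) = 70868574/221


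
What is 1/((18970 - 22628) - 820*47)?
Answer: -1/42198 ≈ -2.3698e-5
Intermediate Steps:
1/((18970 - 22628) - 820*47) = 1/(-3658 - 38540) = 1/(-42198) = -1/42198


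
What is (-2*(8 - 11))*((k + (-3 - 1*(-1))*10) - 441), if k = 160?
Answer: -1806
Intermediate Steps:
(-2*(8 - 11))*((k + (-3 - 1*(-1))*10) - 441) = (-2*(8 - 11))*((160 + (-3 - 1*(-1))*10) - 441) = (-2*(-3))*((160 + (-3 + 1)*10) - 441) = 6*((160 - 2*10) - 441) = 6*((160 - 20) - 441) = 6*(140 - 441) = 6*(-301) = -1806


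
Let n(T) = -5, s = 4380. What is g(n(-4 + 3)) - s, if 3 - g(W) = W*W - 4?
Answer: -4398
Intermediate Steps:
g(W) = 7 - W**2 (g(W) = 3 - (W*W - 4) = 3 - (W**2 - 4) = 3 - (-4 + W**2) = 3 + (4 - W**2) = 7 - W**2)
g(n(-4 + 3)) - s = (7 - 1*(-5)**2) - 1*4380 = (7 - 1*25) - 4380 = (7 - 25) - 4380 = -18 - 4380 = -4398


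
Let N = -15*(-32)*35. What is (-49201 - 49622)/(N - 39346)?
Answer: 98823/22546 ≈ 4.3832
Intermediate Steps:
N = 16800 (N = 480*35 = 16800)
(-49201 - 49622)/(N - 39346) = (-49201 - 49622)/(16800 - 39346) = -98823/(-22546) = -98823*(-1/22546) = 98823/22546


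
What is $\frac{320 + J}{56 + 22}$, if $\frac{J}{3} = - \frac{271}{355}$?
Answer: $\frac{112787}{27690} \approx 4.0732$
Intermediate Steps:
$J = - \frac{813}{355}$ ($J = 3 \left(- \frac{271}{355}\right) = - \frac{813}{355} \approx -2.2901$)
$\frac{320 + J}{56 + 22} = \frac{320 - \frac{813}{355}}{56 + 22} = \frac{112787}{355 \cdot 78} = \frac{112787}{355} \cdot \frac{1}{78} = \frac{112787}{27690}$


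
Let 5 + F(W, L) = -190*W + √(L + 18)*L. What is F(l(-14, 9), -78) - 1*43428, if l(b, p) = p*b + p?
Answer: -21203 - 156*I*√15 ≈ -21203.0 - 604.19*I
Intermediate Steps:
l(b, p) = p + b*p (l(b, p) = b*p + p = p + b*p)
F(W, L) = -5 - 190*W + L*√(18 + L) (F(W, L) = -5 + (-190*W + √(L + 18)*L) = -5 + (-190*W + √(18 + L)*L) = -5 + (-190*W + L*√(18 + L)) = -5 - 190*W + L*√(18 + L))
F(l(-14, 9), -78) - 1*43428 = (-5 - 1710*(1 - 14) - 78*√(18 - 78)) - 1*43428 = (-5 - 1710*(-13) - 156*I*√15) - 43428 = (-5 - 190*(-117) - 156*I*√15) - 43428 = (-5 + 22230 - 156*I*√15) - 43428 = (22225 - 156*I*√15) - 43428 = -21203 - 156*I*√15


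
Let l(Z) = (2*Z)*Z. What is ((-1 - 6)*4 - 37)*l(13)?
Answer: -21970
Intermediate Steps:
l(Z) = 2*Z²
((-1 - 6)*4 - 37)*l(13) = ((-1 - 6)*4 - 37)*(2*13²) = (-7*4 - 37)*(2*169) = (-28 - 37)*338 = -65*338 = -21970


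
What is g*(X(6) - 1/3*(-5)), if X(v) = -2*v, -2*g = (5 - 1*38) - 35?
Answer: -1054/3 ≈ -351.33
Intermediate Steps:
g = 34 (g = -((5 - 1*38) - 35)/2 = -((5 - 38) - 35)/2 = -(-33 - 35)/2 = -½*(-68) = 34)
g*(X(6) - 1/3*(-5)) = 34*(-2*6 - 1/3*(-5)) = 34*(-12 - 1*⅓*(-5)) = 34*(-12 - ⅓*(-5)) = 34*(-12 + 5/3) = 34*(-31/3) = -1054/3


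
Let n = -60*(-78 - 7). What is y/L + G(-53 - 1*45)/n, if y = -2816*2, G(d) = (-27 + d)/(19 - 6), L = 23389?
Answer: -15053009/62027628 ≈ -0.24268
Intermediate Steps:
G(d) = -27/13 + d/13 (G(d) = (-27 + d)/13 = (-27 + d)*(1/13) = -27/13 + d/13)
n = 5100 (n = -60*(-85) = 5100)
y = -5632
y/L + G(-53 - 1*45)/n = -5632/23389 + (-27/13 + (-53 - 1*45)/13)/5100 = -5632*1/23389 + (-27/13 + (-53 - 45)/13)*(1/5100) = -5632/23389 + (-27/13 + (1/13)*(-98))*(1/5100) = -5632/23389 + (-27/13 - 98/13)*(1/5100) = -5632/23389 - 125/13*1/5100 = -5632/23389 - 5/2652 = -15053009/62027628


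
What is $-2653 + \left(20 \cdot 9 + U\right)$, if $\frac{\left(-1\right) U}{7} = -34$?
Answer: $-2235$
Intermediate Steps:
$U = 238$ ($U = \left(-7\right) \left(-34\right) = 238$)
$-2653 + \left(20 \cdot 9 + U\right) = -2653 + \left(20 \cdot 9 + 238\right) = -2653 + \left(180 + 238\right) = -2653 + 418 = -2235$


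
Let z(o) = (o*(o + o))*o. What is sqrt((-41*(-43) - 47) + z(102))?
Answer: 2*sqrt(531033) ≈ 1457.4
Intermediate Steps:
z(o) = 2*o**3 (z(o) = (o*(2*o))*o = (2*o**2)*o = 2*o**3)
sqrt((-41*(-43) - 47) + z(102)) = sqrt((-41*(-43) - 47) + 2*102**3) = sqrt((1763 - 47) + 2*1061208) = sqrt(1716 + 2122416) = sqrt(2124132) = 2*sqrt(531033)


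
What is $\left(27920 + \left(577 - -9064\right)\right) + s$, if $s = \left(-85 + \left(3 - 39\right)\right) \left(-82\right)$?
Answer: $47483$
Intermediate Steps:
$s = 9922$ ($s = \left(-85 + \left(3 - 39\right)\right) \left(-82\right) = \left(-85 - 36\right) \left(-82\right) = \left(-121\right) \left(-82\right) = 9922$)
$\left(27920 + \left(577 - -9064\right)\right) + s = \left(27920 + \left(577 - -9064\right)\right) + 9922 = \left(27920 + \left(577 + 9064\right)\right) + 9922 = \left(27920 + 9641\right) + 9922 = 37561 + 9922 = 47483$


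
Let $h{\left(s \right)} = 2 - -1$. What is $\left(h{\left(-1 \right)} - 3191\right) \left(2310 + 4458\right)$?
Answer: $-21576384$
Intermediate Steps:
$h{\left(s \right)} = 3$ ($h{\left(s \right)} = 2 + 1 = 3$)
$\left(h{\left(-1 \right)} - 3191\right) \left(2310 + 4458\right) = \left(3 - 3191\right) \left(2310 + 4458\right) = \left(-3188\right) 6768 = -21576384$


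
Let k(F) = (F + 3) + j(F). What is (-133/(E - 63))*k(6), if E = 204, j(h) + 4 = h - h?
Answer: -665/141 ≈ -4.7163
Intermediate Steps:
j(h) = -4 (j(h) = -4 + (h - h) = -4 + 0 = -4)
k(F) = -1 + F (k(F) = (F + 3) - 4 = (3 + F) - 4 = -1 + F)
(-133/(E - 63))*k(6) = (-133/(204 - 63))*(-1 + 6) = -133/141*5 = -665/141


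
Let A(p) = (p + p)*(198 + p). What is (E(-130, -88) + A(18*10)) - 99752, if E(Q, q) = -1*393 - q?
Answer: 36023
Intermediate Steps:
E(Q, q) = -393 - q
A(p) = 2*p*(198 + p) (A(p) = (2*p)*(198 + p) = 2*p*(198 + p))
(E(-130, -88) + A(18*10)) - 99752 = ((-393 - 1*(-88)) + 2*(18*10)*(198 + 18*10)) - 99752 = ((-393 + 88) + 2*180*(198 + 180)) - 99752 = (-305 + 2*180*378) - 99752 = (-305 + 136080) - 99752 = 135775 - 99752 = 36023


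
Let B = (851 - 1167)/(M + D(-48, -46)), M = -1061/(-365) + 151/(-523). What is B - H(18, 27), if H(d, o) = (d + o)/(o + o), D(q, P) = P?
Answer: 160265005/24844146 ≈ 6.4508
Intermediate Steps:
M = 499788/190895 (M = -1061*(-1/365) + 151*(-1/523) = 1061/365 - 151/523 = 499788/190895 ≈ 2.6181)
B = 30161410/4140691 (B = (851 - 1167)/(499788/190895 - 46) = -316/(-8281382/190895) = -316*(-190895/8281382) = 30161410/4140691 ≈ 7.2841)
H(d, o) = (d + o)/(2*o) (H(d, o) = (d + o)/((2*o)) = (d + o)*(1/(2*o)) = (d + o)/(2*o))
B - H(18, 27) = 30161410/4140691 - (18 + 27)/(2*27) = 30161410/4140691 - 45/(2*27) = 30161410/4140691 - 1*⅚ = 30161410/4140691 - ⅚ = 160265005/24844146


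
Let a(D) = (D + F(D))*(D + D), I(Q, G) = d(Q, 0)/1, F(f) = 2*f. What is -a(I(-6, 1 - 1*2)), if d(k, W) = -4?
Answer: -96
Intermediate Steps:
I(Q, G) = -4 (I(Q, G) = -4/1 = -4*1 = -4)
a(D) = 6*D² (a(D) = (D + 2*D)*(D + D) = (3*D)*(2*D) = 6*D²)
-a(I(-6, 1 - 1*2)) = -6*(-4)² = -6*16 = -1*96 = -96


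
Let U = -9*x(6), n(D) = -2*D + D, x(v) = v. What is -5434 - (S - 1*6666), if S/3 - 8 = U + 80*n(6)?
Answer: 2810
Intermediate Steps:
n(D) = -D
U = -54 (U = -9*6 = -54)
S = -1578 (S = 24 + 3*(-54 + 80*(-1*6)) = 24 + 3*(-54 + 80*(-6)) = 24 + 3*(-54 - 480) = 24 + 3*(-534) = 24 - 1602 = -1578)
-5434 - (S - 1*6666) = -5434 - (-1578 - 1*6666) = -5434 - (-1578 - 6666) = -5434 - 1*(-8244) = -5434 + 8244 = 2810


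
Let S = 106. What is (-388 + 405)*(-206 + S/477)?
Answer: -31484/9 ≈ -3498.2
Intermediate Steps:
(-388 + 405)*(-206 + S/477) = (-388 + 405)*(-206 + 106/477) = 17*(-206 + 106*(1/477)) = 17*(-206 + 2/9) = 17*(-1852/9) = -31484/9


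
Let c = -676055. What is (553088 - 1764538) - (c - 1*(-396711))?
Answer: -932106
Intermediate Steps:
(553088 - 1764538) - (c - 1*(-396711)) = (553088 - 1764538) - (-676055 - 1*(-396711)) = -1211450 - (-676055 + 396711) = -1211450 - 1*(-279344) = -1211450 + 279344 = -932106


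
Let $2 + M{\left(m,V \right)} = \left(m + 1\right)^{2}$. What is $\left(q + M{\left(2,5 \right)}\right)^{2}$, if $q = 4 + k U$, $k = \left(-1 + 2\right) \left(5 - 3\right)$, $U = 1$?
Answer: $169$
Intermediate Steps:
$k = 2$ ($k = 1 \cdot 2 = 2$)
$M{\left(m,V \right)} = -2 + \left(1 + m\right)^{2}$ ($M{\left(m,V \right)} = -2 + \left(m + 1\right)^{2} = -2 + \left(1 + m\right)^{2}$)
$q = 6$ ($q = 4 + 2 \cdot 1 = 4 + 2 = 6$)
$\left(q + M{\left(2,5 \right)}\right)^{2} = \left(6 - \left(2 - \left(1 + 2\right)^{2}\right)\right)^{2} = \left(6 - \left(2 - 3^{2}\right)\right)^{2} = \left(6 + \left(-2 + 9\right)\right)^{2} = \left(6 + 7\right)^{2} = 13^{2} = 169$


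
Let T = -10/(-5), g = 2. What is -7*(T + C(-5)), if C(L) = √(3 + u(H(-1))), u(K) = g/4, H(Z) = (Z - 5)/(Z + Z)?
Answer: -14 - 7*√14/2 ≈ -27.096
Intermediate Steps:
H(Z) = (-5 + Z)/(2*Z) (H(Z) = (-5 + Z)/((2*Z)) = (-5 + Z)*(1/(2*Z)) = (-5 + Z)/(2*Z))
u(K) = ½ (u(K) = 2/4 = 2*(¼) = ½)
T = 2 (T = -10*(-⅕) = 2)
C(L) = √14/2 (C(L) = √(3 + ½) = √(7/2) = √14/2)
-7*(T + C(-5)) = -7*(2 + √14/2) = -14 - 7*√14/2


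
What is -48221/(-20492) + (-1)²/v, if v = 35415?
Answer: 1707767207/725724180 ≈ 2.3532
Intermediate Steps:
-48221/(-20492) + (-1)²/v = -48221/(-20492) + (-1)²/35415 = -48221*(-1/20492) + 1*(1/35415) = 48221/20492 + 1/35415 = 1707767207/725724180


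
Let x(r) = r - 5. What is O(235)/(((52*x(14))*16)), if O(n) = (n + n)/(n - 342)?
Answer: -235/400608 ≈ -0.00058661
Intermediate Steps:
O(n) = 2*n/(-342 + n) (O(n) = (2*n)/(-342 + n) = 2*n/(-342 + n))
x(r) = -5 + r
O(235)/(((52*x(14))*16)) = (2*235/(-342 + 235))/(((52*(-5 + 14))*16)) = (2*235/(-107))/(((52*9)*16)) = (2*235*(-1/107))/((468*16)) = -470/107/7488 = -470/107*1/7488 = -235/400608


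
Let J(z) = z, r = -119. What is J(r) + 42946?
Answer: 42827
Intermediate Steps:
J(r) + 42946 = -119 + 42946 = 42827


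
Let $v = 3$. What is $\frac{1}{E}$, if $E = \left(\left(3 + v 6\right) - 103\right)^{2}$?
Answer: $\frac{1}{6724} \approx 0.00014872$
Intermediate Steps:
$E = 6724$ ($E = \left(\left(3 + 3 \cdot 6\right) - 103\right)^{2} = \left(\left(3 + 18\right) - 103\right)^{2} = \left(21 - 103\right)^{2} = \left(-82\right)^{2} = 6724$)
$\frac{1}{E} = \frac{1}{6724}$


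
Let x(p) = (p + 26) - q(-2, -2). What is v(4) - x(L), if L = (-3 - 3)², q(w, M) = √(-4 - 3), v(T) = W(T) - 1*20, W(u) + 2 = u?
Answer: -80 + I*√7 ≈ -80.0 + 2.6458*I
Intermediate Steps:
W(u) = -2 + u
v(T) = -22 + T (v(T) = (-2 + T) - 1*20 = (-2 + T) - 20 = -22 + T)
q(w, M) = I*√7 (q(w, M) = √(-7) = I*√7)
L = 36 (L = (-6)² = 36)
x(p) = 26 + p - I*√7 (x(p) = (p + 26) - I*√7 = (26 + p) - I*√7 = 26 + p - I*√7)
v(4) - x(L) = (-22 + 4) - (26 + 36 - I*√7) = -18 - (62 - I*√7) = -18 + (-62 + I*√7) = -80 + I*√7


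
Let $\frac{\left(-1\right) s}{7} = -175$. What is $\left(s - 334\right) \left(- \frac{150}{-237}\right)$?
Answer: $\frac{44550}{79} \approx 563.92$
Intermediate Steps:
$s = 1225$ ($s = \left(-7\right) \left(-175\right) = 1225$)
$\left(s - 334\right) \left(- \frac{150}{-237}\right) = \left(1225 - 334\right) \left(- \frac{150}{-237}\right) = 891 \left(\left(-150\right) \left(- \frac{1}{237}\right)\right) = 891 \cdot \frac{50}{79} = \frac{44550}{79}$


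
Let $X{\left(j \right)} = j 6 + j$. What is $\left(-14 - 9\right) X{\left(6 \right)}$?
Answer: $-966$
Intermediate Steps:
$X{\left(j \right)} = 7 j$ ($X{\left(j \right)} = 6 j + j = 7 j$)
$\left(-14 - 9\right) X{\left(6 \right)} = \left(-14 - 9\right) 7 \cdot 6 = \left(-23\right) 42 = -966$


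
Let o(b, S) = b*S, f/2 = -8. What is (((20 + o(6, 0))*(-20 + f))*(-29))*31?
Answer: 647280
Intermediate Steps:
f = -16 (f = 2*(-8) = -16)
o(b, S) = S*b
(((20 + o(6, 0))*(-20 + f))*(-29))*31 = (((20 + 0*6)*(-20 - 16))*(-29))*31 = (((20 + 0)*(-36))*(-29))*31 = ((20*(-36))*(-29))*31 = -720*(-29)*31 = 20880*31 = 647280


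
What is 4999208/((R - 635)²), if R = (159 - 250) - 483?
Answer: 4999208/1461681 ≈ 3.4202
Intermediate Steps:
R = -574 (R = -91 - 483 = -574)
4999208/((R - 635)²) = 4999208/((-574 - 635)²) = 4999208/((-1209)²) = 4999208/1461681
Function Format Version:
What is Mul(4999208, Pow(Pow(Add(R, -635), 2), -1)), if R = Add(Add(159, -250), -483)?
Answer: Rational(4999208, 1461681) ≈ 3.4202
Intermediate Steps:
R = -574 (R = Add(-91, -483) = -574)
Mul(4999208, Pow(Pow(Add(R, -635), 2), -1)) = Mul(4999208, Pow(Pow(Add(-574, -635), 2), -1)) = Mul(4999208, Pow(Pow(-1209, 2), -1)) = Mul(4999208, Pow(1461681, -1)) = Mul(4999208, Rational(1, 1461681)) = Rational(4999208, 1461681)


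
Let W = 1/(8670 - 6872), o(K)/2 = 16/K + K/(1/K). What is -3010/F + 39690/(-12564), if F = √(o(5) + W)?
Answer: -2205/698 - 3010*√4558298590/507041 ≈ -403.96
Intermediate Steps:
o(K) = 2*K² + 32/K (o(K) = 2*(16/K + K/(1/K)) = 2*(16/K + K*K) = 2*(16/K + K²) = 2*(K² + 16/K) = 2*K² + 32/K)
W = 1/1798 ≈ 0.00055617
F = √4558298590/8990 (F = √(2*(16 + 5³)/5 + 1/1798) = √(2*(⅕)*(16 + 125) + 1/1798) = √(2*(⅕)*141 + 1/1798) = √(282/5 + 1/1798) = √(507041/8990) = √4558298590/8990 ≈ 7.5100)
-3010/F + 39690/(-12564) = -3010*√4558298590/507041 + 39690/(-12564) = -3010*√4558298590/507041 + 39690*(-1/12564) = -3010*√4558298590/507041 - 2205/698 = -2205/698 - 3010*√4558298590/507041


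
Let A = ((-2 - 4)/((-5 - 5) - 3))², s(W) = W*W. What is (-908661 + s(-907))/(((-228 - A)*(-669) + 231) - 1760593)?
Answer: 7268014/135849593 ≈ 0.053500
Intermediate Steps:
s(W) = W²
A = 36/169 (A = (-6/(-10 - 3))² = (-6/(-13))² = (-6*(-1/13))² = (6/13)² = 36/169 ≈ 0.21302)
(-908661 + s(-907))/(((-228 - A)*(-669) + 231) - 1760593) = (-908661 + (-907)²)/(((-228 - 1*36/169)*(-669) + 231) - 1760593) = (-908661 + 822649)/(((-228 - 36/169)*(-669) + 231) - 1760593) = -86012/((-38568/169*(-669) + 231) - 1760593) = -86012/((25801992/169 + 231) - 1760593) = -86012/(25841031/169 - 1760593) = -86012/(-271699186/169) = -86012*(-169/271699186) = 7268014/135849593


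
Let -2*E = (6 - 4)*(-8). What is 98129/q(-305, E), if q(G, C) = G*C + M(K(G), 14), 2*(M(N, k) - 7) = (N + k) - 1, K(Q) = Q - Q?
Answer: -196258/4853 ≈ -40.441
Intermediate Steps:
K(Q) = 0
M(N, k) = 13/2 + N/2 + k/2 (M(N, k) = 7 + ((N + k) - 1)/2 = 7 + (-1 + N + k)/2 = 7 + (-1/2 + N/2 + k/2) = 13/2 + N/2 + k/2)
E = 8 (E = -(6 - 4)*(-8)/2 = -(-8) = -1/2*(-16) = 8)
q(G, C) = 27/2 + C*G (q(G, C) = G*C + (13/2 + (1/2)*0 + (1/2)*14) = C*G + (13/2 + 0 + 7) = C*G + 27/2 = 27/2 + C*G)
98129/q(-305, E) = 98129/(27/2 + 8*(-305)) = 98129/(27/2 - 2440) = 98129/(-4853/2) = 98129*(-2/4853) = -196258/4853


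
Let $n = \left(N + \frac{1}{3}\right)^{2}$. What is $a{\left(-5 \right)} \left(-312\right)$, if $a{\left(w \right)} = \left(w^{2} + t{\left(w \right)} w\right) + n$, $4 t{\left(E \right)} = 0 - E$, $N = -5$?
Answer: $- \frac{37934}{3} \approx -12645.0$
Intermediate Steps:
$n = \frac{196}{9}$ ($n = \left(-5 + \frac{1}{3}\right)^{2} = \left(- \frac{14}{3}\right)^{2} = \frac{196}{9} \approx 21.778$)
$t{\left(E \right)} = - \frac{E}{4}$ ($t{\left(E \right)} = \frac{0 - E}{4} = \frac{\left(-1\right) E}{4} = - \frac{E}{4}$)
$a{\left(w \right)} = \frac{196}{9} + \frac{3 w^{2}}{4}$ ($a{\left(w \right)} = \left(w^{2} + - \frac{w}{4} w\right) + \frac{196}{9} = \left(w^{2} - \frac{w^{2}}{4}\right) + \frac{196}{9} = \frac{3 w^{2}}{4} + \frac{196}{9} = \frac{196}{9} + \frac{3 w^{2}}{4}$)
$a{\left(-5 \right)} \left(-312\right) = \left(\frac{196}{9} + \frac{3 \left(-5\right)^{2}}{4}\right) \left(-312\right) = \left(\frac{196}{9} + \frac{3}{4} \cdot 25\right) \left(-312\right) = \left(\frac{196}{9} + \frac{75}{4}\right) \left(-312\right) = \frac{1459}{36} \left(-312\right) = - \frac{37934}{3}$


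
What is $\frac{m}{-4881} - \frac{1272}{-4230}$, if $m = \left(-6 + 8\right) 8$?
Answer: $\frac{341164}{1147035} \approx 0.29743$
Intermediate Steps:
$m = 16$ ($m = 2 \cdot 8 = 16$)
$\frac{m}{-4881} - \frac{1272}{-4230} = \frac{16}{-4881} - \frac{1272}{-4230} = 16 \left(- \frac{1}{4881}\right) - - \frac{212}{705} = - \frac{16}{4881} + \frac{212}{705} = \frac{341164}{1147035}$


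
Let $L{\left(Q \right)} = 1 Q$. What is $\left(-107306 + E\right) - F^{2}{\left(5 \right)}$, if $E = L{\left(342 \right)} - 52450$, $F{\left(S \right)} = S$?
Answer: $-159439$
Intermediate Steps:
$L{\left(Q \right)} = Q$
$E = -52108$ ($E = 342 - 52450 = -52108$)
$\left(-107306 + E\right) - F^{2}{\left(5 \right)} = \left(-107306 - 52108\right) - 5^{2} = -159414 - 25 = -159439$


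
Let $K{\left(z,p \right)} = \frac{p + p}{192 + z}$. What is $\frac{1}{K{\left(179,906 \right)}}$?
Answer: $\frac{371}{1812} \approx 0.20475$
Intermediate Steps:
$K{\left(z,p \right)} = \frac{2 p}{192 + z}$
$\frac{1}{K{\left(179,906 \right)}} = \frac{1}{2 \cdot 906 \frac{1}{192 + 179}} = \frac{1}{2 \cdot 906 \cdot \frac{1}{371}} = \frac{1}{\frac{1812}{371}} = \frac{371}{1812}$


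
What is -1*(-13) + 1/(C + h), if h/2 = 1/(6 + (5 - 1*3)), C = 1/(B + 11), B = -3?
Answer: 47/3 ≈ 15.667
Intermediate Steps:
C = ⅛ (C = 1/(-3 + 11) = 1/8 = ⅛ ≈ 0.12500)
h = ¼ (h = 2/(6 + (5 - 1*3)) = 2/(6 + (5 - 3)) = 2/(6 + 2) = 2/8 = 2*(⅛) = ¼ ≈ 0.25000)
-1*(-13) + 1/(C + h) = -1*(-13) + 1/(⅛ + ¼) = 13 + 1/(3/8) = 13 + 8/3 = 47/3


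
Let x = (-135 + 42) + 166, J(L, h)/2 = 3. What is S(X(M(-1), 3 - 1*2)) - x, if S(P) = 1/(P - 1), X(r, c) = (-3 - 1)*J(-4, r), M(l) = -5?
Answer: -1826/25 ≈ -73.040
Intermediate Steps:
J(L, h) = 6 (J(L, h) = 2*3 = 6)
x = 73 (x = -93 + 166 = 73)
X(r, c) = -24 (X(r, c) = (-3 - 1)*6 = -4*6 = -24)
S(P) = 1/(-1 + P)
S(X(M(-1), 3 - 1*2)) - x = 1/(-1 - 24) - 1*73 = 1/(-25) - 73 = -1/25 - 73 = -1826/25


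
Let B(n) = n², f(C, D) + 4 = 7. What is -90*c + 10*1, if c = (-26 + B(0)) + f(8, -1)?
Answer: 2080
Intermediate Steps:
f(C, D) = 3 (f(C, D) = -4 + 7 = 3)
c = -23 (c = (-26 + 0²) + 3 = (-26 + 0) + 3 = -26 + 3 = -23)
-90*c + 10*1 = -90*(-23) + 10*1 = 2070 + 10 = 2080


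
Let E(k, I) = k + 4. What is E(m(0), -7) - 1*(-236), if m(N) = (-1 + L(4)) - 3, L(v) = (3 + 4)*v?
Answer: 264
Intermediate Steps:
L(v) = 7*v
m(N) = 24 (m(N) = (-1 + 7*4) - 3 = (-1 + 28) - 3 = 27 - 3 = 24)
E(k, I) = 4 + k
E(m(0), -7) - 1*(-236) = (4 + 24) - 1*(-236) = 28 + 236 = 264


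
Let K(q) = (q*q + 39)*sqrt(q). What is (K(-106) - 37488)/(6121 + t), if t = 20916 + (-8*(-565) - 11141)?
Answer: -213/116 + 1025*I*sqrt(106)/1856 ≈ -1.8362 + 5.6859*I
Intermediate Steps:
t = 14295 (t = 20916 + (4520 - 11141) = 20916 - 6621 = 14295)
K(q) = sqrt(q)*(39 + q**2) (K(q) = (q**2 + 39)*sqrt(q) = (39 + q**2)*sqrt(q) = sqrt(q)*(39 + q**2))
(K(-106) - 37488)/(6121 + t) = (sqrt(-106)*(39 + (-106)**2) - 37488)/(6121 + 14295) = ((I*sqrt(106))*(39 + 11236) - 37488)/20416 = ((I*sqrt(106))*11275 - 37488)*(1/20416) = (11275*I*sqrt(106) - 37488)*(1/20416) = (-37488 + 11275*I*sqrt(106))*(1/20416) = -213/116 + 1025*I*sqrt(106)/1856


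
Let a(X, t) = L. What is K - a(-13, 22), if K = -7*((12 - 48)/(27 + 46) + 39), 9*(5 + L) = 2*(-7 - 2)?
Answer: -19166/73 ≈ -262.55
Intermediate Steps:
L = -7 (L = -5 + (2*(-7 - 2))/9 = -5 + (2*(-9))/9 = -5 + (⅑)*(-18) = -5 - 2 = -7)
a(X, t) = -7
K = -19677/73 (K = -7*(-36/73 + 39) = -7*2811/73 = -19677/73 ≈ -269.55)
K - a(-13, 22) = -19677/73 - 1*(-7) = -19677/73 + 7 = -19166/73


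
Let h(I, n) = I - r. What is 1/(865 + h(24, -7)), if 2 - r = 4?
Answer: 1/891 ≈ 0.0011223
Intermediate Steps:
r = -2 (r = 2 - 1*4 = 2 - 4 = -2)
h(I, n) = 2 + I (h(I, n) = I - 1*(-2) = I + 2 = 2 + I)
1/(865 + h(24, -7)) = 1/(865 + (2 + 24)) = 1/(865 + 26) = 1/891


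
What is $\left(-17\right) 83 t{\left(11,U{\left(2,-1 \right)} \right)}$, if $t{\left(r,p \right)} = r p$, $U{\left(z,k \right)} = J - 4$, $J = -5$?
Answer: $139689$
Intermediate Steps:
$U{\left(z,k \right)} = -9$ ($U{\left(z,k \right)} = -5 - 4 = -9$)
$t{\left(r,p \right)} = p r$
$\left(-17\right) 83 t{\left(11,U{\left(2,-1 \right)} \right)} = \left(-17\right) 83 \left(\left(-9\right) 11\right) = \left(-1411\right) \left(-99\right) = 139689$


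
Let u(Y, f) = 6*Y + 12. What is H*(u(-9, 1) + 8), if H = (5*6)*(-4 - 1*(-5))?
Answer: -1020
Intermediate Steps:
u(Y, f) = 12 + 6*Y
H = 30 (H = 30*(-4 + 5) = 30*1 = 30)
H*(u(-9, 1) + 8) = 30*((12 + 6*(-9)) + 8) = 30*((12 - 54) + 8) = 30*(-42 + 8) = 30*(-34) = -1020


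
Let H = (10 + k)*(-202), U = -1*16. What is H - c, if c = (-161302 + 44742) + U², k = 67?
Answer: 100750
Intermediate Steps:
U = -16
H = -15554 (H = (10 + 67)*(-202) = 77*(-202) = -15554)
c = -116304 (c = (-161302 + 44742) + (-16)² = -116560 + 256 = -116304)
H - c = -15554 - 1*(-116304) = -15554 + 116304 = 100750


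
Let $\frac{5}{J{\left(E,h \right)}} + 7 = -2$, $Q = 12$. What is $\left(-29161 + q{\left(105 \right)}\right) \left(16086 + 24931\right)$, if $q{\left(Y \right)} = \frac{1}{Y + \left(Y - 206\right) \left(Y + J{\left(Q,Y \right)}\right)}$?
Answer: $- \frac{112427113163468}{93995} \approx -1.1961 \cdot 10^{9}$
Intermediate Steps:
$J{\left(E,h \right)} = - \frac{5}{9}$ ($J{\left(E,h \right)} = \frac{5}{-7 - 2} = \frac{5}{-9} = 5 \left(- \frac{1}{9}\right) = - \frac{5}{9}$)
$q{\left(Y \right)} = \frac{1}{Y + \left(-206 + Y\right) \left(- \frac{5}{9} + Y\right)}$ ($q{\left(Y \right)} = \frac{1}{Y + \left(Y - 206\right) \left(Y - \frac{5}{9}\right)} = \frac{1}{Y + \left(-206 + Y\right) \left(- \frac{5}{9} + Y\right)}$)
$\left(-29161 + q{\left(105 \right)}\right) \left(16086 + 24931\right) = \left(-29161 + \frac{9}{1030 - 194250 + 9 \cdot 105^{2}}\right) \left(16086 + 24931\right) = \left(-29161 + \frac{9}{1030 - 194250 + 9 \cdot 11025}\right) 41017 = \left(-29161 + \frac{9}{1030 - 194250 + 99225}\right) 41017 = \left(-29161 + \frac{9}{-93995}\right) 41017 = \left(-29161 + 9 \left(- \frac{1}{93995}\right)\right) 41017 = \left(-29161 - \frac{9}{93995}\right) 41017 = \left(- \frac{2740988204}{93995}\right) 41017 = - \frac{112427113163468}{93995}$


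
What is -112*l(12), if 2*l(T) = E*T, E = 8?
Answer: -5376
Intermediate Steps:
l(T) = 4*T (l(T) = (8*T)/2 = 4*T)
-112*l(12) = -448*12 = -112*48 = -5376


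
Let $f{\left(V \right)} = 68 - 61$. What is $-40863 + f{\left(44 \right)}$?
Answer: $-40856$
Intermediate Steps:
$f{\left(V \right)} = 7$
$-40863 + f{\left(44 \right)} = -40863 + 7 = -40856$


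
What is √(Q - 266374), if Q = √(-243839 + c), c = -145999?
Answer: √(-266374 + I*√389838) ≈ 0.605 + 516.11*I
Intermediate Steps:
Q = I*√389838 (Q = √(-243839 - 145999) = √(-389838) = I*√389838 ≈ 624.37*I)
√(Q - 266374) = √(I*√389838 - 266374) = √(-266374 + I*√389838)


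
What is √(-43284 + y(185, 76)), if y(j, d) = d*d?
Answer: 2*I*√9377 ≈ 193.67*I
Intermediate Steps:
y(j, d) = d²
√(-43284 + y(185, 76)) = √(-43284 + 76²) = √(-43284 + 5776) = √(-37508) = 2*I*√9377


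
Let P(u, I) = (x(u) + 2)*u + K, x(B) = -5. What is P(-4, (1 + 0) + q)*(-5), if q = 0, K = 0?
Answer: -60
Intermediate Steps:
P(u, I) = -3*u (P(u, I) = (-5 + 2)*u + 0 = -3*u + 0 = -3*u)
P(-4, (1 + 0) + q)*(-5) = -3*(-4)*(-5) = 12*(-5) = -60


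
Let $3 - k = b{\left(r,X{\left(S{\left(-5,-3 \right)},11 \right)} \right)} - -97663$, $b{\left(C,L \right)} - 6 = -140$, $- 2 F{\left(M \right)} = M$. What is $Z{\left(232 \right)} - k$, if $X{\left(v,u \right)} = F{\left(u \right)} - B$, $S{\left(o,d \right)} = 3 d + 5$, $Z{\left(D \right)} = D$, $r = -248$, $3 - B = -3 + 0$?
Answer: $97758$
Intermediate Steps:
$B = 6$ ($B = 3 - \left(-3 + 0\right) = 3 - -3 = 3 + 3 = 6$)
$F{\left(M \right)} = - \frac{M}{2}$
$S{\left(o,d \right)} = 5 + 3 d$
$X{\left(v,u \right)} = -6 - \frac{u}{2}$ ($X{\left(v,u \right)} = - \frac{u}{2} - 6 = -6 - \frac{u}{2}$)
$b{\left(C,L \right)} = -134$ ($b{\left(C,L \right)} = 6 - 140 = -134$)
$k = -97526$ ($k = 3 - \left(-134 - -97663\right) = 3 - \left(-134 + 97663\right) = 3 - 97529 = -97526$)
$Z{\left(232 \right)} - k = 232 - -97526 = 232 + 97526 = 97758$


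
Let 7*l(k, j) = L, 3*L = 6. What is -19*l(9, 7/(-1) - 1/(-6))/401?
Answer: -38/2807 ≈ -0.013538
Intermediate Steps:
L = 2 (L = (⅓)*6 = 2)
l(k, j) = 2/7 (l(k, j) = (⅐)*2 = 2/7)
-19*l(9, 7/(-1) - 1/(-6))/401 = -38/(7*401) = -19*2/2807 = -38/2807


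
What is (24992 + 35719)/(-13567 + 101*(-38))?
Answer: -1029/295 ≈ -3.4881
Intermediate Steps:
(24992 + 35719)/(-13567 + 101*(-38)) = 60711/(-13567 - 3838) = 60711/(-17405) = 60711*(-1/17405) = -1029/295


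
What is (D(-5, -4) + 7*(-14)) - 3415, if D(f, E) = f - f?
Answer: -3513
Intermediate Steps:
D(f, E) = 0
(D(-5, -4) + 7*(-14)) - 3415 = (0 + 7*(-14)) - 3415 = (0 - 98) - 3415 = -98 - 3415 = -3513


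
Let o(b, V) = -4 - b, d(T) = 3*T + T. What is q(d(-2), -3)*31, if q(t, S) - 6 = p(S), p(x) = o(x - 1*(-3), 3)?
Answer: 62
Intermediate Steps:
d(T) = 4*T
p(x) = -7 - x (p(x) = -4 - (x - 1*(-3)) = -4 - (x + 3) = -4 - (3 + x) = -4 + (-3 - x) = -7 - x)
q(t, S) = -1 - S (q(t, S) = 6 + (-7 - S) = -1 - S)
q(d(-2), -3)*31 = (-1 - 1*(-3))*31 = (-1 + 3)*31 = 2*31 = 62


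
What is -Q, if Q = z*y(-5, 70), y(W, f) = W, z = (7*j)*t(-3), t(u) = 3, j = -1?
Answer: -105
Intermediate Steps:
z = -21 (z = (7*(-1))*3 = -7*3 = -21)
Q = 105 (Q = -21*(-5) = 105)
-Q = -1*105 = -105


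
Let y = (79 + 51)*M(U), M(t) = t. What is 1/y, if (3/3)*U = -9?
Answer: -1/1170 ≈ -0.00085470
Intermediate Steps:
U = -9
y = -1170 (y = (79 + 51)*(-9) = 130*(-9) = -1170)
1/y = 1/(-1170) = -1/1170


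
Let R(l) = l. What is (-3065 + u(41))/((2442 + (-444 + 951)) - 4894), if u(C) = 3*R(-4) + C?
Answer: 3036/1945 ≈ 1.5609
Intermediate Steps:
u(C) = -12 + C (u(C) = 3*(-4) + C = -12 + C)
(-3065 + u(41))/((2442 + (-444 + 951)) - 4894) = (-3065 + (-12 + 41))/((2442 + (-444 + 951)) - 4894) = (-3065 + 29)/((2442 + 507) - 4894) = -3036/(2949 - 4894) = -3036/(-1945) = -3036*(-1/1945) = 3036/1945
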